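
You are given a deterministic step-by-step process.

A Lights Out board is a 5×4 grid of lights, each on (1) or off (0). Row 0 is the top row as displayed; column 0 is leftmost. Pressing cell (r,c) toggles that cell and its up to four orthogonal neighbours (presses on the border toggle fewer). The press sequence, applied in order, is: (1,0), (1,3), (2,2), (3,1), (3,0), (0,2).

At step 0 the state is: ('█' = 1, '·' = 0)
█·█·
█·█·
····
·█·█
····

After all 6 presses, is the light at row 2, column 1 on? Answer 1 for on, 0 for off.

t=0: █·█·
█·█·
····
·█·█
····
t=1: ··█·
·██·
█···
·█·█
····
t=2: ··██
·█·█
█··█
·█·█
····
t=3: ··██
·███
███·
·███
····
t=4: ··██
·███
█·█·
█··█
·█··
t=5: ··██
·███
··█·
·█·█
██··
t=6: ·█··
·█·█
··█·
·█·█
██··

0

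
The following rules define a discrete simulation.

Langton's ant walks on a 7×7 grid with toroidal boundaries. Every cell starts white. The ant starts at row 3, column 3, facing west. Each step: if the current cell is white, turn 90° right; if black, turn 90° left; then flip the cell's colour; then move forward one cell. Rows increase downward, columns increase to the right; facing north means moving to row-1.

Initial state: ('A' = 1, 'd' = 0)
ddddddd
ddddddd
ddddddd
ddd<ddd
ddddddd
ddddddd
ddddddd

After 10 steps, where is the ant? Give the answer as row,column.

0) ddddddd
ddddddd
ddddddd
ddd<ddd
ddddddd
ddddddd
ddddddd
1) ddddddd
ddddddd
ddd^ddd
dddAddd
ddddddd
ddddddd
ddddddd
2) ddddddd
ddddddd
dddA>dd
dddAddd
ddddddd
ddddddd
ddddddd
3) ddddddd
ddddddd
dddAAdd
dddAvdd
ddddddd
ddddddd
ddddddd
4) ddddddd
ddddddd
dddAAdd
ddd<Add
ddddddd
ddddddd
ddddddd
5) ddddddd
ddddddd
dddAAdd
ddddAdd
dddvddd
ddddddd
ddddddd
6) ddddddd
ddddddd
dddAAdd
ddddAdd
dd<Addd
ddddddd
ddddddd
7) ddddddd
ddddddd
dddAAdd
dd^dAdd
ddAAddd
ddddddd
ddddddd
8) ddddddd
ddddddd
dddAAdd
ddA>Add
ddAAddd
ddddddd
ddddddd
9) ddddddd
ddddddd
dddAAdd
ddAAAdd
ddAvddd
ddddddd
ddddddd
10) ddddddd
ddddddd
dddAAdd
ddAAAdd
ddAd>dd
ddddddd
ddddddd

4,4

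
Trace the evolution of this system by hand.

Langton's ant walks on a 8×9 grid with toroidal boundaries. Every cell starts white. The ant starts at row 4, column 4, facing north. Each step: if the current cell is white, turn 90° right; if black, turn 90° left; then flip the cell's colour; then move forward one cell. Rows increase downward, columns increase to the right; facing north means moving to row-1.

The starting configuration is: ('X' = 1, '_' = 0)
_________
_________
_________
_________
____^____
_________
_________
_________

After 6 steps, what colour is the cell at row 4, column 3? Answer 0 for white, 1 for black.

step 0: _________
_________
_________
_________
____^____
_________
_________
_________
step 1: _________
_________
_________
_________
____X>___
_________
_________
_________
step 2: _________
_________
_________
_________
____XX___
_____v___
_________
_________
step 3: _________
_________
_________
_________
____XX___
____<X___
_________
_________
step 4: _________
_________
_________
_________
____^X___
____XX___
_________
_________
step 5: _________
_________
_________
_________
___<_X___
____XX___
_________
_________
step 6: _________
_________
_________
___^_____
___X_X___
____XX___
_________
_________

1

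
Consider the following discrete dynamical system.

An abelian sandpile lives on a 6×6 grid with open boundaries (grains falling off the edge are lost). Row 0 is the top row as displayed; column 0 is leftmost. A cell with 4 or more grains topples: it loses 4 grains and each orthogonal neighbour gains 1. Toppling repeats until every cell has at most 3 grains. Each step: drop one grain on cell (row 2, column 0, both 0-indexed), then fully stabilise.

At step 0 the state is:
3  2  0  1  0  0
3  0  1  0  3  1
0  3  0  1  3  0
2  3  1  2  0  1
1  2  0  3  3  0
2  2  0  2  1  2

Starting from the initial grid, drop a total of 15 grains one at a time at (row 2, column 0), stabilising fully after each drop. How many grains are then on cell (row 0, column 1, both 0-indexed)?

k=0  3  2  0  1  0  0
3  0  1  0  3  1
0  3  0  1  3  0
2  3  1  2  0  1
1  2  0  3  3  0
2  2  0  2  1  2
k=1  3  2  0  1  0  0
3  0  1  0  3  1
1  3  0  1  3  0
2  3  1  2  0  1
1  2  0  3  3  0
2  2  0  2  1  2
k=2  3  2  0  1  0  0
3  0  1  0  3  1
2  3  0  1  3  0
2  3  1  2  0  1
1  2  0  3  3  0
2  2  0  2  1  2
k=3  3  2  0  1  0  0
3  0  1  0  3  1
3  3  0  1  3  0
2  3  1  2  0  1
1  2  0  3  3  0
2  2  0  2  1  2
k=4  0  3  0  1  0  0
1  2  1  0  3  1
3  1  1  1  3  0
0  1  2  2  0  1
2  3  0  3  3  0
2  2  0  2  1  2
k=5  0  3  0  1  0  0
2  2  1  0  3  1
0  2  1  1  3  0
1  1  2  2  0  1
2  3  0  3  3  0
2  2  0  2  1  2
k=6  0  3  0  1  0  0
2  2  1  0  3  1
1  2  1  1  3  0
1  1  2  2  0  1
2  3  0  3  3  0
2  2  0  2  1  2
k=7  0  3  0  1  0  0
2  2  1  0  3  1
2  2  1  1  3  0
1  1  2  2  0  1
2  3  0  3  3  0
2  2  0  2  1  2
k=8  0  3  0  1  0  0
2  2  1  0  3  1
3  2  1  1  3  0
1  1  2  2  0  1
2  3  0  3  3  0
2  2  0  2  1  2
k=9  0  3  0  1  0  0
3  2  1  0  3  1
0  3  1  1  3  0
2  1  2  2  0  1
2  3  0  3  3  0
2  2  0  2  1  2
k=10  0  3  0  1  0  0
3  2  1  0  3  1
1  3  1  1  3  0
2  1  2  2  0  1
2  3  0  3  3  0
2  2  0  2  1  2
k=11  0  3  0  1  0  0
3  2  1  0  3  1
2  3  1  1  3  0
2  1  2  2  0  1
2  3  0  3  3  0
2  2  0  2  1  2
k=12  0  3  0  1  0  0
3  2  1  0  3  1
3  3  1  1  3  0
2  1  2  2  0  1
2  3  0  3  3  0
2  2  0  2  1  2
k=13  2  0  1  1  0  0
1  1  2  0  3  1
2  1  2  1  3  0
3  2  2  2  0  1
2  3  0  3  3  0
2  2  0  2  1  2
k=14  2  0  1  1  0  0
1  1  2  0  3  1
3  1  2  1  3  0
3  2  2  2  0  1
2  3  0  3  3  0
2  2  0  2  1  2
k=15  2  0  1  1  0  0
2  1  2  0  3  1
1  2  2  1  3  0
0  3  2  2  0  1
3  3  0  3  3  0
2  2  0  2  1  2

0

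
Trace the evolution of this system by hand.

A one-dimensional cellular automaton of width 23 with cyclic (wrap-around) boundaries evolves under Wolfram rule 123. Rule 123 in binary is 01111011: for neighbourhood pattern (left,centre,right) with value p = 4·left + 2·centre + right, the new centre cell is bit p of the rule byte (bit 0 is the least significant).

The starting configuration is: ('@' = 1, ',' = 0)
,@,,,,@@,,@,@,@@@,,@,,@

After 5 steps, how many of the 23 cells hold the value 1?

t=0: ,@,,,,@@,,@,@,@@@,,@,,@
t=1: @,@@@@@@@@,@,@@,@@@,@@,
t=2: ,@@,,,,,,@@,@@@@@,@@@@@
t=3: @@@@@@@@@@@@@,,,@@@,,,@
t=4: ,,,,,,,,,,,,@@@@@,@@@@@
t=5: @@@@@@@@@@@@@,,,@@@,,,@

17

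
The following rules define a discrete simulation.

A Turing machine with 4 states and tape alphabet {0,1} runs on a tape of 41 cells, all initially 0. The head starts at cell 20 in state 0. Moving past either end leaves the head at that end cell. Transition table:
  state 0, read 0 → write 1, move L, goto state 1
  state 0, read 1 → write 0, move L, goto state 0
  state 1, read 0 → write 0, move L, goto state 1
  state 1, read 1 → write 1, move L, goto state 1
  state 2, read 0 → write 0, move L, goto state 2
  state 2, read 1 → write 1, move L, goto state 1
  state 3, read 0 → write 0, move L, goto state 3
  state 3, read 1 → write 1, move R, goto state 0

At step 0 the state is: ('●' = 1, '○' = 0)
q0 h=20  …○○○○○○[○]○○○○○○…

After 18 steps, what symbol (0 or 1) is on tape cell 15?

step 0: q0 h=20  …○○○○○○[○]○○○○○○…
step 1: q1 h=19  …○○○○○○[○]●○○○○○…
step 2: q1 h=18  …○○○○○○[○]○●○○○○…
step 3: q1 h=17  …○○○○○○[○]○○●○○○…
step 4: q1 h=16  …○○○○○○[○]○○○●○○…
step 5: q1 h=15  …○○○○○○[○]○○○○●○…
step 6: q1 h=14  …○○○○○○[○]○○○○○●…
step 7: q1 h=13  …○○○○○○[○]○○○○○○…
step 8: q1 h=12  …○○○○○○[○]○○○○○○…
step 9: q1 h=11  …○○○○○○[○]○○○○○○…
step 10: q1 h=10  …○○○○○○[○]○○○○○○…
step 11: q1 h= 9  …○○○○○○[○]○○○○○○…
step 12: q1 h= 8  …○○○○○○[○]○○○○○○…
step 13: q1 h= 7  …○○○○○○[○]○○○○○○…
step 14: q1 h= 6  |○○○○○○[○]○○○○○○…
step 15: q1 h= 5  |○○○○○[○]○○○○○○…
step 16: q1 h= 4  |○○○○[○]○○○○○○…
step 17: q1 h= 3  |○○○[○]○○○○○○…
step 18: q1 h= 2  |○○[○]○○○○○○…

0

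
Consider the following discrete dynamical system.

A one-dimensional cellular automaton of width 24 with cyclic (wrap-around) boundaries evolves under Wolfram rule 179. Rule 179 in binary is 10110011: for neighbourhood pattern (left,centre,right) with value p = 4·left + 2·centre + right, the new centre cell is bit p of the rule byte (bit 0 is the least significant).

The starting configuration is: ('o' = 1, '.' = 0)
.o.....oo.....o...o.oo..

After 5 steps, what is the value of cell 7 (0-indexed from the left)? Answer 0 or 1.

0

[0] .o.....oo.....o...o.oo..
[1] o.ooooo..ooooo.ooo.o..oo
[2] .o.ooo.oo.ooo.o.o.o.oo.o
[3] o.o.o.o..o.o.o.o.o.o..o.
[4] .o.o.o.oo.o.o.o.o.o.oo.o
[5] o.o.o.o..o.o.o.o.o.o..o.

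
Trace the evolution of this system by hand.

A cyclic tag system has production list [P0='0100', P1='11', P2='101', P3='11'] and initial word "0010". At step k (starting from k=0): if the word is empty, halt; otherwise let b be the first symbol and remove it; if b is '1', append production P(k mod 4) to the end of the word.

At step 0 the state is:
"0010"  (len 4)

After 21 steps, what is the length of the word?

12

step 0: "0010"  (len 4)
step 1: "010"  (len 3)
step 2: "10"  (len 2)
step 3: "0101"  (len 4)
step 4: "101"  (len 3)
step 5: "010100"  (len 6)
step 6: "10100"  (len 5)
step 7: "0100101"  (len 7)
step 8: "100101"  (len 6)
step 9: "001010100"  (len 9)
step 10: "01010100"  (len 8)
step 11: "1010100"  (len 7)
step 12: "01010011"  (len 8)
step 13: "1010011"  (len 7)
step 14: "01001111"  (len 8)
step 15: "1001111"  (len 7)
step 16: "00111111"  (len 8)
step 17: "0111111"  (len 7)
step 18: "111111"  (len 6)
step 19: "11111101"  (len 8)
step 20: "111110111"  (len 9)
step 21: "111101110100"  (len 12)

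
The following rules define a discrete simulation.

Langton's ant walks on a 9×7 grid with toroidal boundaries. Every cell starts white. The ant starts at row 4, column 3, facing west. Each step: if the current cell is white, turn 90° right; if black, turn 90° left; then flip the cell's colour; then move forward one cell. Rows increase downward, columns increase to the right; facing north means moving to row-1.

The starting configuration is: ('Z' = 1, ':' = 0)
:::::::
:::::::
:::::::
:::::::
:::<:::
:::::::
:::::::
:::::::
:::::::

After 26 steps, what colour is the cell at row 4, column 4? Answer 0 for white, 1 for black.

0

t=0: :::::::
:::::::
:::::::
:::::::
:::<:::
:::::::
:::::::
:::::::
:::::::
t=1: :::::::
:::::::
:::::::
:::^:::
:::Z:::
:::::::
:::::::
:::::::
:::::::
t=2: :::::::
:::::::
:::::::
:::Z>::
:::Z:::
:::::::
:::::::
:::::::
:::::::
t=3: :::::::
:::::::
:::::::
:::ZZ::
:::Zv::
:::::::
:::::::
:::::::
:::::::
t=4: :::::::
:::::::
:::::::
:::ZZ::
:::<Z::
:::::::
:::::::
:::::::
:::::::
t=5: :::::::
:::::::
:::::::
:::ZZ::
::::Z::
:::v:::
:::::::
:::::::
:::::::
t=6: :::::::
:::::::
:::::::
:::ZZ::
::::Z::
::<Z:::
:::::::
:::::::
:::::::
t=7: :::::::
:::::::
:::::::
:::ZZ::
::^:Z::
::ZZ:::
:::::::
:::::::
:::::::
t=8: :::::::
:::::::
:::::::
:::ZZ::
::Z>Z::
::ZZ:::
:::::::
:::::::
:::::::
t=9: :::::::
:::::::
:::::::
:::ZZ::
::ZZZ::
::Zv:::
:::::::
:::::::
:::::::
t=10: :::::::
:::::::
:::::::
:::ZZ::
::ZZZ::
::Z:>::
:::::::
:::::::
:::::::
t=11: :::::::
:::::::
:::::::
:::ZZ::
::ZZZ::
::Z:Z::
::::v::
:::::::
:::::::
t=12: :::::::
:::::::
:::::::
:::ZZ::
::ZZZ::
::Z:Z::
:::<Z::
:::::::
:::::::
t=13: :::::::
:::::::
:::::::
:::ZZ::
::ZZZ::
::Z^Z::
:::ZZ::
:::::::
:::::::
t=14: :::::::
:::::::
:::::::
:::ZZ::
::ZZZ::
::ZZ>::
:::ZZ::
:::::::
:::::::
t=15: :::::::
:::::::
:::::::
:::ZZ::
::ZZ^::
::ZZ:::
:::ZZ::
:::::::
:::::::
t=16: :::::::
:::::::
:::::::
:::ZZ::
::Z<:::
::ZZ:::
:::ZZ::
:::::::
:::::::
t=17: :::::::
:::::::
:::::::
:::ZZ::
::Z::::
::Zv:::
:::ZZ::
:::::::
:::::::
t=18: :::::::
:::::::
:::::::
:::ZZ::
::Z::::
::Z:>::
:::ZZ::
:::::::
:::::::
t=19: :::::::
:::::::
:::::::
:::ZZ::
::Z::::
::Z:Z::
:::Zv::
:::::::
:::::::
t=20: :::::::
:::::::
:::::::
:::ZZ::
::Z::::
::Z:Z::
:::Z:>:
:::::::
:::::::
t=21: :::::::
:::::::
:::::::
:::ZZ::
::Z::::
::Z:Z::
:::Z:Z:
:::::v:
:::::::
t=22: :::::::
:::::::
:::::::
:::ZZ::
::Z::::
::Z:Z::
:::Z:Z:
::::<Z:
:::::::
t=23: :::::::
:::::::
:::::::
:::ZZ::
::Z::::
::Z:Z::
:::Z^Z:
::::ZZ:
:::::::
t=24: :::::::
:::::::
:::::::
:::ZZ::
::Z::::
::Z:Z::
:::ZZ>:
::::ZZ:
:::::::
t=25: :::::::
:::::::
:::::::
:::ZZ::
::Z::::
::Z:Z^:
:::ZZ::
::::ZZ:
:::::::
t=26: :::::::
:::::::
:::::::
:::ZZ::
::Z::::
::Z:ZZ>
:::ZZ::
::::ZZ:
:::::::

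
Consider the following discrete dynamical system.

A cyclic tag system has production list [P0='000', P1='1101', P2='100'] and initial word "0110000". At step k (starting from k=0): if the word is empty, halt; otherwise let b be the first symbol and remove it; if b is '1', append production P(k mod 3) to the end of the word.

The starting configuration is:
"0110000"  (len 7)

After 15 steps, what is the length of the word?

step 0: "0110000"  (len 7)
step 1: "110000"  (len 6)
step 2: "100001101"  (len 9)
step 3: "00001101100"  (len 11)
step 4: "0001101100"  (len 10)
step 5: "001101100"  (len 9)
step 6: "01101100"  (len 8)
step 7: "1101100"  (len 7)
step 8: "1011001101"  (len 10)
step 9: "011001101100"  (len 12)
step 10: "11001101100"  (len 11)
step 11: "10011011001101"  (len 14)
step 12: "0011011001101100"  (len 16)
step 13: "011011001101100"  (len 15)
step 14: "11011001101100"  (len 14)
step 15: "1011001101100100"  (len 16)

16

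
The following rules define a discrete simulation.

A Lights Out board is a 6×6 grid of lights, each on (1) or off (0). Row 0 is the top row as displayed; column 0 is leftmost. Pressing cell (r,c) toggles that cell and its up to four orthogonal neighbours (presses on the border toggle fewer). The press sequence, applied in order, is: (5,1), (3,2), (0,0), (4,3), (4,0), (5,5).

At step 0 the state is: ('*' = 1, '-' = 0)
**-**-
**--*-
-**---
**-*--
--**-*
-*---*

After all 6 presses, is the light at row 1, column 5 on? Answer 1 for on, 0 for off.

gen 0: **-**-
**--*-
-**---
**-*--
--**-*
-*---*
gen 1: **-**-
**--*-
-**---
**-*--
-***-*
*-*--*
gen 2: **-**-
**--*-
-*----
*-*---
-*-*-*
*-*--*
gen 3: ---**-
-*--*-
-*----
*-*---
-*-*-*
*-*--*
gen 4: ---**-
-*--*-
-*----
*-**--
-**-**
*-**-*
gen 5: ---**-
-*--*-
-*----
--**--
*-*-**
--**-*
gen 6: ---**-
-*--*-
-*----
--**--
*-*-*-
--***-

0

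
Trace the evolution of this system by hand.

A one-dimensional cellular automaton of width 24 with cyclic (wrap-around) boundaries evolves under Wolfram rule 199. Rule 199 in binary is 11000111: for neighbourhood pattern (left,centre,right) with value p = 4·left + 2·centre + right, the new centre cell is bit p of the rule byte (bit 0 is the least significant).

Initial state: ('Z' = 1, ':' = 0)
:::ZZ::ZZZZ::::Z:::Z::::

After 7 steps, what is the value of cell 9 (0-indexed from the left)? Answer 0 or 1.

k=0  :::ZZ::ZZZZ::::Z:::Z::::
k=1  ZZZ:Z:Z:ZZZ:ZZZZ:ZZZ:ZZZ
k=2  ZZZ:Z:Z::ZZ::ZZZ::ZZ::ZZ
k=3  ZZZ:Z:Z:Z:Z:Z:ZZ:Z:Z:Z:Z
k=4  ZZZ:Z:Z:Z:Z:Z::Z:Z:Z:Z::
k=5  :ZZ:Z:Z:Z:Z:Z:ZZ:Z:Z:Z:Z
k=6  ::Z:Z:Z:Z:Z:Z::Z:Z:Z:Z:Z
k=7  :ZZ:Z:Z:Z:Z:Z:ZZ:Z:Z:Z:Z

0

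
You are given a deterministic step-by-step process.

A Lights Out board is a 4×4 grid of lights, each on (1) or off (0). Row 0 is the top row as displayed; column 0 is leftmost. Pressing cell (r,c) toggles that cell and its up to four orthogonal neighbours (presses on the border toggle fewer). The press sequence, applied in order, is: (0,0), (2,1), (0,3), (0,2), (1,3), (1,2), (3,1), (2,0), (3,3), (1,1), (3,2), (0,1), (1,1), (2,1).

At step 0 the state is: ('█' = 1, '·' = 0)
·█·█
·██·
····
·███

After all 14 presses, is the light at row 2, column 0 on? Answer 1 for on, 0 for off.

t=0: ·█·█
·██·
····
·███
t=1: █··█
███·
····
·███
t=2: █··█
█·█·
███·
··██
t=3: █·█·
█·██
███·
··██
t=4: ██·█
█··█
███·
··██
t=5: ██··
█·█·
████
··██
t=6: ███·
██·█
██·█
··██
t=7: ███·
██·█
█··█
██·█
t=8: ███·
·█·█
·█·█
·█·█
t=9: ███·
·█·█
·█··
·██·
t=10: █·█·
█·██
····
·██·
t=11: █·█·
█·██
··█·
···█
t=12: ·█··
████
··█·
···█
t=13: ····
···█
·██·
···█
t=14: ····
·█·█
█···
·█·█

1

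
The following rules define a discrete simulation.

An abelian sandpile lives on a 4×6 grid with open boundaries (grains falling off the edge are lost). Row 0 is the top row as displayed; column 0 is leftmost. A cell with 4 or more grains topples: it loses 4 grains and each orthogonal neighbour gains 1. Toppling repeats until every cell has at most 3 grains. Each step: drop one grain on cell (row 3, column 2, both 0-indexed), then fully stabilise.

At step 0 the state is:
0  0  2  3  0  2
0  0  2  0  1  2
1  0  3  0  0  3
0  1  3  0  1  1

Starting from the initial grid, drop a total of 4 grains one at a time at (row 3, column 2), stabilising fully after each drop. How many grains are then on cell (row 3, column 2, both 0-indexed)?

0) 0  0  2  3  0  2
0  0  2  0  1  2
1  0  3  0  0  3
0  1  3  0  1  1
1) 0  0  2  3  0  2
0  0  3  0  1  2
1  1  0  1  0  3
0  2  1  1  1  1
2) 0  0  2  3  0  2
0  0  3  0  1  2
1  1  0  1  0  3
0  2  2  1  1  1
3) 0  0  2  3  0  2
0  0  3  0  1  2
1  1  0  1  0  3
0  2  3  1  1  1
4) 0  0  2  3  0  2
0  0  3  0  1  2
1  1  1  1  0  3
0  3  0  2  1  1

0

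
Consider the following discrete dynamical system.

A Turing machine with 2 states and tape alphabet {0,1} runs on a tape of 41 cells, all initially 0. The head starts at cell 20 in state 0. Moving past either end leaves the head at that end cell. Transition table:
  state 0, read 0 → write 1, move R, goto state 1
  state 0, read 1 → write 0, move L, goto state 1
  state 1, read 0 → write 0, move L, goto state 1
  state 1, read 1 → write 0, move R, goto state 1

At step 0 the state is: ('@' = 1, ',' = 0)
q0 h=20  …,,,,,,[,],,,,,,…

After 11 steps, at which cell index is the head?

[0] q0 h=20  …,,,,,,[,],,,,,,…
[1] q1 h=21  …,,,,,@[,],,,,,,…
[2] q1 h=20  …,,,,,,[@],,,,,,…
[3] q1 h=21  …,,,,,,[,],,,,,,…
[4] q1 h=20  …,,,,,,[,],,,,,,…
[5] q1 h=19  …,,,,,,[,],,,,,,…
[6] q1 h=18  …,,,,,,[,],,,,,,…
[7] q1 h=17  …,,,,,,[,],,,,,,…
[8] q1 h=16  …,,,,,,[,],,,,,,…
[9] q1 h=15  …,,,,,,[,],,,,,,…
[10] q1 h=14  …,,,,,,[,],,,,,,…
[11] q1 h=13  …,,,,,,[,],,,,,,…

13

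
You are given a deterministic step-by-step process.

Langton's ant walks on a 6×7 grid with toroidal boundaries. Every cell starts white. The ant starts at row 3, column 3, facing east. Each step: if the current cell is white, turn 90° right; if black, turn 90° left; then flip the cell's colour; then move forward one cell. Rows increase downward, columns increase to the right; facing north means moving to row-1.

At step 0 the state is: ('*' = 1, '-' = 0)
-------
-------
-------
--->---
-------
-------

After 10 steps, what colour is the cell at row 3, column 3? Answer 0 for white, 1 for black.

1

k=0  -------
-------
-------
--->---
-------
-------
k=1  -------
-------
-------
---*---
---v---
-------
k=2  -------
-------
-------
---*---
--<*---
-------
k=3  -------
-------
-------
--^*---
--**---
-------
k=4  -------
-------
-------
--*>---
--**---
-------
k=5  -------
-------
---^---
--*----
--**---
-------
k=6  -------
-------
---*>--
--*----
--**---
-------
k=7  -------
-------
---**--
--*-v--
--**---
-------
k=8  -------
-------
---**--
--*<*--
--**---
-------
k=9  -------
-------
---^*--
--***--
--**---
-------
k=10  -------
-------
--<-*--
--***--
--**---
-------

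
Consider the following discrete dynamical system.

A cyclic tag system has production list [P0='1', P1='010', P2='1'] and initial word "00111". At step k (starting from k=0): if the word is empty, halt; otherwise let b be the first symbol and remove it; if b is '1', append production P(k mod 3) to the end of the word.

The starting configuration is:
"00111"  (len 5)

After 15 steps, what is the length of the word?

0) "00111"  (len 5)
1) "0111"  (len 4)
2) "111"  (len 3)
3) "111"  (len 3)
4) "111"  (len 3)
5) "11010"  (len 5)
6) "10101"  (len 5)
7) "01011"  (len 5)
8) "1011"  (len 4)
9) "0111"  (len 4)
10) "111"  (len 3)
11) "11010"  (len 5)
12) "10101"  (len 5)
13) "01011"  (len 5)
14) "1011"  (len 4)
15) "0111"  (len 4)

4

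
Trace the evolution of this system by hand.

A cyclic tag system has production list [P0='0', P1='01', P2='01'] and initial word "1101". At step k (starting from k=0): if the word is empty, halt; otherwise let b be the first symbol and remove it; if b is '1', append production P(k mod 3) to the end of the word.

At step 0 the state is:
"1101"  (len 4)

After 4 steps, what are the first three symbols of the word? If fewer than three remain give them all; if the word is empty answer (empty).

001

[0] "1101"  (len 4)
[1] "1010"  (len 4)
[2] "01001"  (len 5)
[3] "1001"  (len 4)
[4] "0010"  (len 4)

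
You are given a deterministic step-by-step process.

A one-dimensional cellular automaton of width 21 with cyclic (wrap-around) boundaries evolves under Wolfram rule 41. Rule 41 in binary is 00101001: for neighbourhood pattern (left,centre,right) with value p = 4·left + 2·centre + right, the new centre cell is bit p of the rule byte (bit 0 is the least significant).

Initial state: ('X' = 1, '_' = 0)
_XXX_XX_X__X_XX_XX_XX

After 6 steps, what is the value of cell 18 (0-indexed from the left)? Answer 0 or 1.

0) _XXX_XX_X__X_XX_XX_XX
1) XX__XX_X____XX_XX_XX_
2) X___X_X__XX_X_XX_XX_X
3) __X__X___X_X_XX_XX_XX
4) _______X__X_XX_XX_XX_
5) XXXXXX_____XX_XX_XX__
6) X______XXX_X_XX_XX___

0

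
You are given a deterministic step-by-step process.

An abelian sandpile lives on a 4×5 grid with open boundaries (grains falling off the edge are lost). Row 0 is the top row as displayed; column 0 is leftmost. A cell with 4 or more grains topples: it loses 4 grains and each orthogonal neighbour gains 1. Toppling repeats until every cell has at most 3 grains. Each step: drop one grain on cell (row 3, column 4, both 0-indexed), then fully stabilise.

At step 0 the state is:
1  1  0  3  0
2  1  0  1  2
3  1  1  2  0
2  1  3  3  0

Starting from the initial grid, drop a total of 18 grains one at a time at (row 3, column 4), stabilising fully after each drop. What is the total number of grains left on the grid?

31

step 0: 1  1  0  3  0
2  1  0  1  2
3  1  1  2  0
2  1  3  3  0
step 1: 1  1  0  3  0
2  1  0  1  2
3  1  1  2  0
2  1  3  3  1
step 2: 1  1  0  3  0
2  1  0  1  2
3  1  1  2  0
2  1  3  3  2
step 3: 1  1  0  3  0
2  1  0  1  2
3  1  1  2  0
2  1  3  3  3
step 4: 1  1  0  3  0
2  1  0  1  2
3  1  2  3  1
2  2  0  1  1
step 5: 1  1  0  3  0
2  1  0  1  2
3  1  2  3  1
2  2  0  1  2
step 6: 1  1  0  3  0
2  1  0  1  2
3  1  2  3  1
2  2  0  1  3
step 7: 1  1  0  3  0
2  1  0  1  2
3  1  2  3  2
2  2  0  2  0
step 8: 1  1  0  3  0
2  1  0  1  2
3  1  2  3  2
2  2  0  2  1
step 9: 1  1  0  3  0
2  1  0  1  2
3  1  2  3  2
2  2  0  2  2
step 10: 1  1  0  3  0
2  1  0  1  2
3  1  2  3  2
2  2  0  2  3
step 11: 1  1  0  3  0
2  1  0  1  2
3  1  2  3  3
2  2  0  3  0
step 12: 1  1  0  3  0
2  1  0  1  2
3  1  2  3  3
2  2  0  3  1
step 13: 1  1  0  3  0
2  1  0  1  2
3  1  2  3  3
2  2  0  3  2
step 14: 1  1  0  3  0
2  1  0  1  2
3  1  2  3  3
2  2  0  3  3
step 15: 1  1  0  3  0
2  1  0  2  3
3  1  3  1  1
2  2  1  1  2
step 16: 1  1  0  3  0
2  1  0  2  3
3  1  3  1  1
2  2  1  1  3
step 17: 1  1  0  3  0
2  1  0  2  3
3  1  3  1  2
2  2  1  2  0
step 18: 1  1  0  3  0
2  1  0  2  3
3  1  3  1  2
2  2  1  2  1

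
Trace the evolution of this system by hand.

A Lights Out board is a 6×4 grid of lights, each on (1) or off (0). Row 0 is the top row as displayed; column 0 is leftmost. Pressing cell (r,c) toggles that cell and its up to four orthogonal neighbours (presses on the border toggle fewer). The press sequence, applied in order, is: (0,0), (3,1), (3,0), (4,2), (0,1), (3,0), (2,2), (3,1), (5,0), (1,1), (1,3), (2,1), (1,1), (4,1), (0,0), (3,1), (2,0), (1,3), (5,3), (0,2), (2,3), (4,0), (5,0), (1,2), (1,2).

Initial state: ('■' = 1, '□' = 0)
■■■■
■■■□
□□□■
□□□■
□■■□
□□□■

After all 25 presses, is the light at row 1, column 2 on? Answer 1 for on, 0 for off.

1

t=0: ■■■■
■■■□
□□□■
□□□■
□■■□
□□□■
t=1: □□■■
□■■□
□□□■
□□□■
□■■□
□□□■
t=2: □□■■
□■■□
□■□■
■■■■
□□■□
□□□■
t=3: □□■■
□■■□
■■□■
□□■■
■□■□
□□□■
t=4: □□■■
□■■□
■■□■
□□□■
■■□■
□□■■
t=5: ■■□■
□□■□
■■□■
□□□■
■■□■
□□■■
t=6: ■■□■
□□■□
□■□■
■■□■
□■□■
□□■■
t=7: ■■□■
□□□□
□□■□
■■■■
□■□■
□□■■
t=8: ■■□■
□□□□
□■■□
□□□■
□□□■
□□■■
t=9: ■■□■
□□□□
□■■□
□□□■
■□□■
■■■■
t=10: ■□□■
■■■□
□□■□
□□□■
■□□■
■■■■
t=11: ■□□□
■■□■
□□■■
□□□■
■□□■
■■■■
t=12: ■□□□
■□□■
■■□■
□■□■
■□□■
■■■■
t=13: ■■□□
□■■■
■□□■
□■□■
■□□■
■■■■
t=14: ■■□□
□■■■
■□□■
□□□■
□■■■
■□■■
t=15: □□□□
■■■■
■□□■
□□□■
□■■■
■□■■
t=16: □□□□
■■■■
■■□■
■■■■
□□■■
■□■■
t=17: □□□□
□■■■
□□□■
□■■■
□□■■
■□■■
t=18: □□□■
□■□□
□□□□
□■■■
□□■■
■□■■
t=19: □□□■
□■□□
□□□□
□■■■
□□■□
■□□□
t=20: □■■□
□■■□
□□□□
□■■■
□□■□
■□□□
t=21: □■■□
□■■■
□□■■
□■■□
□□■□
■□□□
t=22: □■■□
□■■■
□□■■
■■■□
■■■□
□□□□
t=23: □■■□
□■■■
□□■■
■■■□
□■■□
■■□□
t=24: □■□□
□□□□
□□□■
■■■□
□■■□
■■□□
t=25: □■■□
□■■■
□□■■
■■■□
□■■□
■■□□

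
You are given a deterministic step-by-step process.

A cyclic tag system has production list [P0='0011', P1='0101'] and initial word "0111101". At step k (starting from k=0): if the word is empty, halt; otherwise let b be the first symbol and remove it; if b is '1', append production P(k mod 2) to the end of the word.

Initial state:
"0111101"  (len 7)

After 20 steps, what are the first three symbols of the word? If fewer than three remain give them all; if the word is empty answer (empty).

[0] "0111101"  (len 7)
[1] "111101"  (len 6)
[2] "111010101"  (len 9)
[3] "110101010011"  (len 12)
[4] "101010100110101"  (len 15)
[5] "010101001101010011"  (len 18)
[6] "10101001101010011"  (len 17)
[7] "01010011010100110011"  (len 20)
[8] "1010011010100110011"  (len 19)
[9] "0100110101001100110011"  (len 22)
[10] "100110101001100110011"  (len 21)
[11] "001101010011001100110011"  (len 24)
[12] "01101010011001100110011"  (len 23)
[13] "1101010011001100110011"  (len 22)
[14] "1010100110011001100110101"  (len 25)
[15] "0101001100110011001101010011"  (len 28)
[16] "101001100110011001101010011"  (len 27)
[17] "010011001100110011010100110011"  (len 30)
[18] "10011001100110011010100110011"  (len 29)
[19] "00110011001100110101001100110011"  (len 32)
[20] "0110011001100110101001100110011"  (len 31)

011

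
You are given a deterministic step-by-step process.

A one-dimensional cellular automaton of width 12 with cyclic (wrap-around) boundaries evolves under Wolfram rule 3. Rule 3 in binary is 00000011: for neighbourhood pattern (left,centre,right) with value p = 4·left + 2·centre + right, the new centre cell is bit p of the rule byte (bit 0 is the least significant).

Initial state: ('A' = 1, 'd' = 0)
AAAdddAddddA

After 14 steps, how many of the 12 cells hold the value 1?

5

k=0  AAAdddAddddA
k=1  ddddAAddAAAd
k=2  AAAAdddAdddd
k=3  dddddAAddAAA
k=4  dAAAAdddAddd
k=5  AdddddAAddAA
k=6  ddAAAAdddAdd
k=7  AAdddddAAddA
k=8  dddAAAAdddAd
k=9  AAAdddddAAdd
k=10  ddddAAAAdddA
k=11  dAAAdddddAAd
k=12  AddddAAAAddd
k=13  ddAAAdddddAA
k=14  dAddddAAAAdd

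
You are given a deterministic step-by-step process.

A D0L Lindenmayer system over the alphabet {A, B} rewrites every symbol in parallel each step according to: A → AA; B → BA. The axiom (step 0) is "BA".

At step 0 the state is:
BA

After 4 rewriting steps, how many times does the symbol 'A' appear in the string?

gen 0: BA
gen 1: BAAA
gen 2: BAAAAAAA
gen 3: BAAAAAAAAAAAAAAA
gen 4: BAAAAAAAAAAAAAAAAAAAAAAAAAAAAAAA

31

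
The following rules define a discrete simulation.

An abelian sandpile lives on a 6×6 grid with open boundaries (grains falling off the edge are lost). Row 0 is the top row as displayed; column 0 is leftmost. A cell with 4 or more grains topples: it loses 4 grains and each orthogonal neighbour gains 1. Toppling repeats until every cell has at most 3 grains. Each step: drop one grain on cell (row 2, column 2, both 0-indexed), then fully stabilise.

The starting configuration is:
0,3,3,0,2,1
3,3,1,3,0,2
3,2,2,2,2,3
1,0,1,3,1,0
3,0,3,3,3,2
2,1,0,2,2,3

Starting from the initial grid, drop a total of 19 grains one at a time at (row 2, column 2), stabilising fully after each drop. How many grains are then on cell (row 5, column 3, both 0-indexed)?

step 0: 0,3,3,0,2,1
3,3,1,3,0,2
3,2,2,2,2,3
1,0,1,3,1,0
3,0,3,3,3,2
2,1,0,2,2,3
step 1: 0,3,3,0,2,1
3,3,1,3,0,2
3,2,3,2,2,3
1,0,1,3,1,0
3,0,3,3,3,2
2,1,0,2,2,3
step 2: 0,3,3,0,2,1
3,3,2,3,0,2
3,3,0,3,2,3
1,0,2,3,1,0
3,0,3,3,3,2
2,1,0,2,2,3
step 3: 0,3,3,0,2,1
3,3,2,3,0,2
3,3,1,3,2,3
1,0,2,3,1,0
3,0,3,3,3,2
2,1,0,2,2,3
step 4: 0,3,3,0,2,1
3,3,2,3,0,2
3,3,2,3,2,3
1,0,2,3,1,0
3,0,3,3,3,2
2,1,0,2,2,3
step 5: 0,3,3,0,2,1
3,3,2,3,0,2
3,3,3,3,2,3
1,0,2,3,1,0
3,0,3,3,3,2
2,1,0,2,2,3
step 6: 2,1,1,2,2,1
1,3,3,1,1,2
1,3,0,3,3,3
2,2,2,2,3,0
3,1,1,2,0,3
2,1,1,3,3,3
step 7: 2,1,1,2,2,1
1,3,3,1,1,2
1,3,1,3,3,3
2,2,2,2,3,0
3,1,1,2,0,3
2,1,1,3,3,3
step 8: 2,1,1,2,2,1
1,3,3,1,1,2
1,3,2,3,3,3
2,2,2,2,3,0
3,1,1,2,0,3
2,1,1,3,3,3
step 9: 2,1,1,2,2,1
1,3,3,1,1,2
1,3,3,3,3,3
2,2,2,2,3,0
3,1,1,2,0,3
2,1,1,3,3,3
step 10: 2,2,2,2,2,1
2,1,2,3,2,3
2,3,0,3,2,0
3,0,2,1,1,2
3,2,2,3,1,3
2,1,1,3,3,3
step 11: 2,2,2,2,2,1
2,1,2,3,2,3
2,3,1,3,2,0
3,0,2,1,1,2
3,2,2,3,1,3
2,1,1,3,3,3
step 12: 2,2,2,2,2,1
2,1,2,3,2,3
2,3,2,3,2,0
3,0,2,1,1,2
3,2,2,3,1,3
2,1,1,3,3,3
step 13: 2,2,2,2,2,1
2,1,2,3,2,3
2,3,3,3,2,0
3,0,2,1,1,2
3,2,2,3,1,3
2,1,1,3,3,3
step 14: 2,2,3,3,2,1
2,3,0,1,3,3
3,0,3,1,3,0
3,1,3,2,1,2
3,2,2,3,1,3
2,1,1,3,3,3
step 15: 2,2,3,3,2,1
2,3,1,1,3,3
3,1,1,2,3,0
3,2,0,3,1,2
3,2,3,3,1,3
2,1,1,3,3,3
step 16: 2,2,3,3,2,1
2,3,1,1,3,3
3,1,2,2,3,0
3,2,0,3,1,2
3,2,3,3,1,3
2,1,1,3,3,3
step 17: 2,2,3,3,2,1
2,3,1,1,3,3
3,1,3,2,3,0
3,2,0,3,1,2
3,2,3,3,1,3
2,1,1,3,3,3
step 18: 2,2,3,3,2,1
2,3,2,1,3,3
3,2,0,3,3,0
3,2,1,3,1,2
3,2,3,3,1,3
2,1,1,3,3,3
step 19: 2,2,3,3,2,1
2,3,2,1,3,3
3,2,1,3,3,0
3,2,1,3,1,2
3,2,3,3,1,3
2,1,1,3,3,3

3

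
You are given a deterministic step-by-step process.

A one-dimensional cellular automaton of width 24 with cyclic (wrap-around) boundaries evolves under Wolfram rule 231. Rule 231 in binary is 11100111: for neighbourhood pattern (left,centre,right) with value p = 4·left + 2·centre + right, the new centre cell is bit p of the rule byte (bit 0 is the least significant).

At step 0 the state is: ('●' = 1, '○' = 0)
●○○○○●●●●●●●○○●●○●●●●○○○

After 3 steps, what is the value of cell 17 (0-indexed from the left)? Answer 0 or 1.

1

gen 0: ●○○○○●●●●●●●○○●●○●●●●○○○
gen 1: ●○●●●○●●●●●●○●○●●○●●●○●●
gen 2: ●●○●●●○●●●●●●●●○●●○●●●○●
gen 3: ●●●○●●●○●●●●●●●●○●●○●●●○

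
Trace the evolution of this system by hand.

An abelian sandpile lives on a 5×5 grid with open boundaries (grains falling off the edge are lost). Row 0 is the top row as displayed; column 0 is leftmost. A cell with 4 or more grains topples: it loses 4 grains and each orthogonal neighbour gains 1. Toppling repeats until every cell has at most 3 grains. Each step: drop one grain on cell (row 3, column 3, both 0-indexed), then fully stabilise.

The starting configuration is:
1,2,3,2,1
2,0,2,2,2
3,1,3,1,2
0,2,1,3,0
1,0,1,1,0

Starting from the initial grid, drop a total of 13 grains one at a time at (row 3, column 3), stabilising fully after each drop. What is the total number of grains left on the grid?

43

step 0: 1,2,3,2,1
2,0,2,2,2
3,1,3,1,2
0,2,1,3,0
1,0,1,1,0
step 1: 1,2,3,2,1
2,0,2,2,2
3,1,3,2,2
0,2,2,0,1
1,0,1,2,0
step 2: 1,2,3,2,1
2,0,2,2,2
3,1,3,2,2
0,2,2,1,1
1,0,1,2,0
step 3: 1,2,3,2,1
2,0,2,2,2
3,1,3,2,2
0,2,2,2,1
1,0,1,2,0
step 4: 1,2,3,2,1
2,0,2,2,2
3,1,3,2,2
0,2,2,3,1
1,0,1,2,0
step 5: 1,2,3,2,1
2,0,2,2,2
3,1,3,3,2
0,2,3,0,2
1,0,1,3,0
step 6: 1,2,3,2,1
2,0,2,2,2
3,1,3,3,2
0,2,3,1,2
1,0,1,3,0
step 7: 1,2,3,2,1
2,0,2,2,2
3,1,3,3,2
0,2,3,2,2
1,0,1,3,0
step 8: 1,2,3,2,1
2,0,2,2,2
3,1,3,3,2
0,2,3,3,2
1,0,1,3,0
step 9: 1,2,3,2,1
2,0,3,3,2
3,2,1,1,3
0,3,1,3,3
1,0,3,0,1
step 10: 1,2,3,2,1
2,0,3,3,3
3,2,1,3,0
0,3,2,1,1
1,0,3,1,2
step 11: 1,2,3,2,1
2,0,3,3,3
3,2,1,3,0
0,3,2,2,1
1,0,3,1,2
step 12: 1,2,3,2,1
2,0,3,3,3
3,2,1,3,0
0,3,2,3,1
1,0,3,1,2
step 13: 1,3,1,0,3
2,1,1,3,0
3,2,3,1,2
0,3,3,1,2
1,0,3,2,2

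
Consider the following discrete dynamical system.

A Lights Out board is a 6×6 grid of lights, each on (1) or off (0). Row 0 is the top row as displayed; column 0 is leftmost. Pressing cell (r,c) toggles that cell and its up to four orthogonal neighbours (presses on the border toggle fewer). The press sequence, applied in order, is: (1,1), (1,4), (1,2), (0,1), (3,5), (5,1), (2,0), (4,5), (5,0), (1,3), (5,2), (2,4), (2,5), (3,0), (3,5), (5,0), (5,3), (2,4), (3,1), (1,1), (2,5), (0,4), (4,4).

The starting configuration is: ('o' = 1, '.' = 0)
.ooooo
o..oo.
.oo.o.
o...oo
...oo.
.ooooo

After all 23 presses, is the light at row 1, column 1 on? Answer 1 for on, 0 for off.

[0] .ooooo
o..oo.
.oo.o.
o...oo
...oo.
.ooooo
[1] ..oooo
.oooo.
..o.o.
o...oo
...oo.
.ooooo
[2] ..oo.o
.oo..o
..o...
o...oo
...oo.
.ooooo
[3] ...o.o
...o.o
......
o...oo
...oo.
.ooooo
[4] oooo.o
.o.o.o
......
o...oo
...oo.
.ooooo
[5] oooo.o
.o.o.o
.....o
o.....
...ooo
.ooooo
[6] oooo.o
.o.o.o
.....o
o.....
.o.ooo
o..ooo
[7] oooo.o
oo.o.o
oo...o
......
.o.ooo
o..ooo
[8] oooo.o
oo.o.o
oo...o
.....o
.o.o..
o..oo.
[9] oooo.o
oo.o.o
oo...o
.....o
oo.o..
.o.oo.
[10] ooo..o
ooo.oo
oo.o.o
.....o
oo.o..
.o.oo.
[11] ooo..o
ooo.oo
oo.o.o
.....o
oooo..
..o.o.
[12] ooo..o
ooo..o
oo..o.
....oo
oooo..
..o.o.
[13] ooo..o
ooo...
oo...o
....o.
oooo..
..o.o.
[14] ooo..o
ooo...
.o...o
oo..o.
.ooo..
..o.o.
[15] ooo..o
ooo...
.o....
oo...o
.ooo.o
..o.o.
[16] ooo..o
ooo...
.o....
oo...o
oooo.o
ooo.o.
[17] ooo..o
ooo...
.o....
oo...o
ooo..o
oo.o..
[18] ooo..o
ooo.o.
.o.ooo
oo..oo
ooo..o
oo.o..
[19] ooo..o
ooo.o.
...ooo
..o.oo
o.o..o
oo.o..
[20] o.o..o
....o.
.o.ooo
..o.oo
o.o..o
oo.o..
[21] o.o..o
....oo
.o.o..
..o.o.
o.o..o
oo.o..
[22] o.ooo.
.....o
.o.o..
..o.o.
o.o..o
oo.o..
[23] o.ooo.
.....o
.o.o..
..o...
o.ooo.
oo.oo.

0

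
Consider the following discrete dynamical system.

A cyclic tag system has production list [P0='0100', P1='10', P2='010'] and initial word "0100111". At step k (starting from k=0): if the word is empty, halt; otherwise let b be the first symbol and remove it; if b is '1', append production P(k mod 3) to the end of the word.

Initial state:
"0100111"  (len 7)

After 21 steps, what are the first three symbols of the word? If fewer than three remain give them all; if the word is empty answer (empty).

100

0) "0100111"  (len 7)
1) "100111"  (len 6)
2) "0011110"  (len 7)
3) "011110"  (len 6)
4) "11110"  (len 5)
5) "111010"  (len 6)
6) "11010010"  (len 8)
7) "10100100100"  (len 11)
8) "010010010010"  (len 12)
9) "10010010010"  (len 11)
10) "00100100100100"  (len 14)
11) "0100100100100"  (len 13)
12) "100100100100"  (len 12)
13) "001001001000100"  (len 15)
14) "01001001000100"  (len 14)
15) "1001001000100"  (len 13)
16) "0010010001000100"  (len 16)
17) "010010001000100"  (len 15)
18) "10010001000100"  (len 14)
19) "00100010001000100"  (len 17)
20) "0100010001000100"  (len 16)
21) "100010001000100"  (len 15)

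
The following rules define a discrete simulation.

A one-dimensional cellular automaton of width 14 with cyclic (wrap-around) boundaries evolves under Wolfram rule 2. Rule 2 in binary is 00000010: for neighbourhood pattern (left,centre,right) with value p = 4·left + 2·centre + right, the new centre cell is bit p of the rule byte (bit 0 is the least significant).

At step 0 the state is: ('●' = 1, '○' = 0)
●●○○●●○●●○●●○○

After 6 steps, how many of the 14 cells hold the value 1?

gen 0: ●●○○●●○●●○●●○○
gen 1: ○○○●○○○○○○○○○●
gen 2: ○○●○○○○○○○○○●○
gen 3: ○●○○○○○○○○○●○○
gen 4: ●○○○○○○○○○●○○○
gen 5: ○○○○○○○○○●○○○●
gen 6: ○○○○○○○○●○○○●○

2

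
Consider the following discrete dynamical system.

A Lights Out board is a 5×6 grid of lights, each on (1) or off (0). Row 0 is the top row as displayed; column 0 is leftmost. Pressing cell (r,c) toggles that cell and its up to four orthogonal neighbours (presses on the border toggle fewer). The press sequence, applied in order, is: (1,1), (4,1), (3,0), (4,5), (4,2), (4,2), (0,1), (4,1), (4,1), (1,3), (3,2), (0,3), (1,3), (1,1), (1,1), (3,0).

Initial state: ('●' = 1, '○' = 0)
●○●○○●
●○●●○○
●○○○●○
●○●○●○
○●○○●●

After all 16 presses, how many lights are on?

gen 0: ●○●○○●
●○●●○○
●○○○●○
●○●○●○
○●○○●●
gen 1: ●●●○○●
○●○●○○
●●○○●○
●○●○●○
○●○○●●
gen 2: ●●●○○●
○●○●○○
●●○○●○
●●●○●○
●○●○●●
gen 3: ●●●○○●
○●○●○○
○●○○●○
○○●○●○
○○●○●●
gen 4: ●●●○○●
○●○●○○
○●○○●○
○○●○●●
○○●○○○
gen 5: ●●●○○●
○●○●○○
○●○○●○
○○○○●●
○●○●○○
gen 6: ●●●○○●
○●○●○○
○●○○●○
○○●○●●
○○●○○○
gen 7: ○○○○○●
○○○●○○
○●○○●○
○○●○●●
○○●○○○
gen 8: ○○○○○●
○○○●○○
○●○○●○
○●●○●●
●●○○○○
gen 9: ○○○○○●
○○○●○○
○●○○●○
○○●○●●
○○●○○○
gen 10: ○○○●○●
○○●○●○
○●○●●○
○○●○●●
○○●○○○
gen 11: ○○○●○●
○○●○●○
○●●●●○
○●○●●●
○○○○○○
gen 12: ○○●○●●
○○●●●○
○●●●●○
○●○●●●
○○○○○○
gen 13: ○○●●●●
○○○○○○
○●●○●○
○●○●●●
○○○○○○
gen 14: ○●●●●●
●●●○○○
○○●○●○
○●○●●●
○○○○○○
gen 15: ○○●●●●
○○○○○○
○●●○●○
○●○●●●
○○○○○○
gen 16: ○○●●●●
○○○○○○
●●●○●○
●○○●●●
●○○○○○

13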